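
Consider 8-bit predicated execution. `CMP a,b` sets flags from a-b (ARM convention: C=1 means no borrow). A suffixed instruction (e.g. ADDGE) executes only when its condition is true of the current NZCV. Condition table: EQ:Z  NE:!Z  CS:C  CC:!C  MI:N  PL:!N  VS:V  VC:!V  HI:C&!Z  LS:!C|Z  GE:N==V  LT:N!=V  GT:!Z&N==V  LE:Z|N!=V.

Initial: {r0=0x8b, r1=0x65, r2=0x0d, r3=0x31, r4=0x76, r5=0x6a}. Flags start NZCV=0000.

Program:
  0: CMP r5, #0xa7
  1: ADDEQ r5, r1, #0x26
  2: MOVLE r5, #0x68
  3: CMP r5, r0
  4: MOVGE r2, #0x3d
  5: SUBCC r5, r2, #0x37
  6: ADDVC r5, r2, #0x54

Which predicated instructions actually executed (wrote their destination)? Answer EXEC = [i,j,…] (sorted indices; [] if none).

[0] flags=1001 → (cmp)
[1] flags=1001 EQ?F → skip
[2] flags=1001 LE?F → skip
[3] flags=1001 → (cmp)
[4] flags=1001 GE?T → r2=0x3d
[5] flags=1001 CC?T → r5=0x06
[6] flags=1001 VC?F → skip

EXEC = [4,5]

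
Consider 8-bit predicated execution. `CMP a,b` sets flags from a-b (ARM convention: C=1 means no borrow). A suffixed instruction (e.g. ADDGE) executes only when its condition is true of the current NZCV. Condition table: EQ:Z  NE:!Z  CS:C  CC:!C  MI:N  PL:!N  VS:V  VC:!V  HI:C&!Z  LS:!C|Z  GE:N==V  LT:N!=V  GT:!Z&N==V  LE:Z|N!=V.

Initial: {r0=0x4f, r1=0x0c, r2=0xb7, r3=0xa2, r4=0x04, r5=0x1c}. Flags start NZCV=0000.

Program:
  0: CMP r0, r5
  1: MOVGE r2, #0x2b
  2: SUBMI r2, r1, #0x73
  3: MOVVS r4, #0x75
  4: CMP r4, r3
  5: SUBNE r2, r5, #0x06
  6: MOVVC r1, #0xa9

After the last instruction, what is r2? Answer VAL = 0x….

VAL = 0x16

[0] flags=0010 → (cmp)
[1] flags=0010 GE?T → r2=0x2b
[2] flags=0010 MI?F → skip
[3] flags=0010 VS?F → skip
[4] flags=0000 → (cmp)
[5] flags=0000 NE?T → r2=0x16
[6] flags=0000 VC?T → r1=0xa9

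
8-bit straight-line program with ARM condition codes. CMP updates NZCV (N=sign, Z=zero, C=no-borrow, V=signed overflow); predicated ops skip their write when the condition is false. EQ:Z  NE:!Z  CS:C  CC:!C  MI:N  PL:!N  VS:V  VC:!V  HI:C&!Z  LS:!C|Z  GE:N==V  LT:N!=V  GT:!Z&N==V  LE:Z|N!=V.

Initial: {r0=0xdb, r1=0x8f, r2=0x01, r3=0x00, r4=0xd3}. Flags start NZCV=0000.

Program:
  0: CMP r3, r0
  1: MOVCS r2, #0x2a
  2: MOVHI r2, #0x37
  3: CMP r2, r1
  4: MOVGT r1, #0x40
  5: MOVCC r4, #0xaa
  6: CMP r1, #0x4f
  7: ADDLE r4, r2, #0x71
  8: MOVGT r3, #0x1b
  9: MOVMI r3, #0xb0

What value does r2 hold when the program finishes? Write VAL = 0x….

VAL = 0x01

[0] flags=0000 → (cmp)
[1] flags=0000 CS?F → skip
[2] flags=0000 HI?F → skip
[3] flags=0000 → (cmp)
[4] flags=0000 GT?T → r1=0x40
[5] flags=0000 CC?T → r4=0xaa
[6] flags=1000 → (cmp)
[7] flags=1000 LE?T → r4=0x72
[8] flags=1000 GT?F → skip
[9] flags=1000 MI?T → r3=0xb0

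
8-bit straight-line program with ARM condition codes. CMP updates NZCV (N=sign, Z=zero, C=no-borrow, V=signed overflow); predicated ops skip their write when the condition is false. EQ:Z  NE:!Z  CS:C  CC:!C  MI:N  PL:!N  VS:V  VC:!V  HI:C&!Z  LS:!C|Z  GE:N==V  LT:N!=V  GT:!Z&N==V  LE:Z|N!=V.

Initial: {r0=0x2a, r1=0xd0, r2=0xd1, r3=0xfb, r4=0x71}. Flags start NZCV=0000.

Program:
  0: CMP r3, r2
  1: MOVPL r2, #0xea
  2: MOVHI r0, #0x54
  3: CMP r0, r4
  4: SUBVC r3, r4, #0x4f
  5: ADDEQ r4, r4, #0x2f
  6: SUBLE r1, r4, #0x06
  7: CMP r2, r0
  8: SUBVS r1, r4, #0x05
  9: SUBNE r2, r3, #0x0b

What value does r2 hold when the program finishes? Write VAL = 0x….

[0] flags=0010 → (cmp)
[1] flags=0010 PL?T → r2=0xea
[2] flags=0010 HI?T → r0=0x54
[3] flags=1000 → (cmp)
[4] flags=1000 VC?T → r3=0x22
[5] flags=1000 EQ?F → skip
[6] flags=1000 LE?T → r1=0x6b
[7] flags=1010 → (cmp)
[8] flags=1010 VS?F → skip
[9] flags=1010 NE?T → r2=0x17

VAL = 0x17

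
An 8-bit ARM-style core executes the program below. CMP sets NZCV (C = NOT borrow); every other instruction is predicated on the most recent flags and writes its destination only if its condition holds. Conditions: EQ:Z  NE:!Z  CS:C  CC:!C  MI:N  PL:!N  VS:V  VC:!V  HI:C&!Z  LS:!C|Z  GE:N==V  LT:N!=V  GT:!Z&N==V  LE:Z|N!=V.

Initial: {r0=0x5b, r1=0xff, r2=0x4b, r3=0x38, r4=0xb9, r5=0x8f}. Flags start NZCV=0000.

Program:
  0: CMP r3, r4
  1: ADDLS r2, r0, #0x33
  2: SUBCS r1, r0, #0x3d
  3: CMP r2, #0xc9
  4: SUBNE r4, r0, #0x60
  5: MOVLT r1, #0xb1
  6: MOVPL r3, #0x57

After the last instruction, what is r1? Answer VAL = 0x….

0: ✓ CMP  NZCV=0000
1: ✓ ADDLS  r2←0x8e
2: · SUBCS
3: ✓ CMP  NZCV=1000
4: ✓ SUBNE  r4←0xfb
5: ✓ MOVLT  r1←0xb1
6: · MOVPL

VAL = 0xb1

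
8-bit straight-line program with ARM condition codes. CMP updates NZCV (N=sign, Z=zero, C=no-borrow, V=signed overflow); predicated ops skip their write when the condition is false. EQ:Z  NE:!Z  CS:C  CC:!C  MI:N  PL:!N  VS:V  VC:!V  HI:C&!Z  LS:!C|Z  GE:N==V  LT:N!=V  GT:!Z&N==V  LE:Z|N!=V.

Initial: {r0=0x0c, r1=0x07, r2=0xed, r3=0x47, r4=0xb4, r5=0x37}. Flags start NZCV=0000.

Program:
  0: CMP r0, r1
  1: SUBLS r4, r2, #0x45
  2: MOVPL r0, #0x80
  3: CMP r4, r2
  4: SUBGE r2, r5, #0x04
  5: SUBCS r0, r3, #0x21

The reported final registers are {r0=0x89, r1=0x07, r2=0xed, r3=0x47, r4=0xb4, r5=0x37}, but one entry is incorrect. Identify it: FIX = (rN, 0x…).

0: ✓ CMP  NZCV=0010
1: · SUBLS
2: ✓ MOVPL  r0←0x80
3: ✓ CMP  NZCV=1000
4: · SUBGE
5: · SUBCS

FIX = (r0, 0x80)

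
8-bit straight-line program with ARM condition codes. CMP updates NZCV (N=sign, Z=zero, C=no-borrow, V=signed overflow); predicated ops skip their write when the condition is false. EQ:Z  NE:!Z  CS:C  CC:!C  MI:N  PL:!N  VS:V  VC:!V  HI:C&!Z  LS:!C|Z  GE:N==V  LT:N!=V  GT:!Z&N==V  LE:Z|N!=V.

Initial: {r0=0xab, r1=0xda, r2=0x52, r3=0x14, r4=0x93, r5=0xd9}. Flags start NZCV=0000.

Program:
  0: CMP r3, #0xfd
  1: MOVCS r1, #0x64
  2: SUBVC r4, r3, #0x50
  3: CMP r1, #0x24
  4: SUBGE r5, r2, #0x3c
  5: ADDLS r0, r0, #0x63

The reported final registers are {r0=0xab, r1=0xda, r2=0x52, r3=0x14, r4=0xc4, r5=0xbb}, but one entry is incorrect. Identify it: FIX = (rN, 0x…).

[0] flags=0000 → (cmp)
[1] flags=0000 CS?F → skip
[2] flags=0000 VC?T → r4=0xc4
[3] flags=1010 → (cmp)
[4] flags=1010 GE?F → skip
[5] flags=1010 LS?F → skip

FIX = (r5, 0xd9)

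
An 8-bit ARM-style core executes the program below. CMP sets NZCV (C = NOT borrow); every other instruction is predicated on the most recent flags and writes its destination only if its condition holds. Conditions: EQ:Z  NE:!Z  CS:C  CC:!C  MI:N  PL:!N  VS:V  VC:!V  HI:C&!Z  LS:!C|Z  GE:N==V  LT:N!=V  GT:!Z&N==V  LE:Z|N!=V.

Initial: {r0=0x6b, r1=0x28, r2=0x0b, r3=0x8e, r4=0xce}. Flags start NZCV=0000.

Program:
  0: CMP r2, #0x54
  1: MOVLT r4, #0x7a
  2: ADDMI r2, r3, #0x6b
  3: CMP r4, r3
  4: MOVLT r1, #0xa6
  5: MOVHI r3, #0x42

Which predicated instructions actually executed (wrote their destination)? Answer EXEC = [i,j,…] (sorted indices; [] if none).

EXEC = [1,2]

0: ✓ CMP  NZCV=1000
1: ✓ MOVLT  r4←0x7a
2: ✓ ADDMI  r2←0xf9
3: ✓ CMP  NZCV=1001
4: · MOVLT
5: · MOVHI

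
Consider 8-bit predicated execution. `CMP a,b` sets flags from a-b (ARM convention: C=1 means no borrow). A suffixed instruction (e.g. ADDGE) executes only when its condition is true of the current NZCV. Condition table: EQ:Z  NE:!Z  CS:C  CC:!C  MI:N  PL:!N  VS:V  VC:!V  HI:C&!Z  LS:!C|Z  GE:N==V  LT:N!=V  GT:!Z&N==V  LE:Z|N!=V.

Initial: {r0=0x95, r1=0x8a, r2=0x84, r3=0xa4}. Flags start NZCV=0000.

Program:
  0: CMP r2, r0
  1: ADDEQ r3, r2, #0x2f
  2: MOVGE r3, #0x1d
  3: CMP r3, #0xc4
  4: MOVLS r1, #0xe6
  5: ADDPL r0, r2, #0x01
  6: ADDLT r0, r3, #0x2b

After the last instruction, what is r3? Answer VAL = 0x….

0: ✓ CMP  NZCV=1000
1: · ADDEQ
2: · MOVGE
3: ✓ CMP  NZCV=1000
4: ✓ MOVLS  r1←0xe6
5: · ADDPL
6: ✓ ADDLT  r0←0xcf

VAL = 0xa4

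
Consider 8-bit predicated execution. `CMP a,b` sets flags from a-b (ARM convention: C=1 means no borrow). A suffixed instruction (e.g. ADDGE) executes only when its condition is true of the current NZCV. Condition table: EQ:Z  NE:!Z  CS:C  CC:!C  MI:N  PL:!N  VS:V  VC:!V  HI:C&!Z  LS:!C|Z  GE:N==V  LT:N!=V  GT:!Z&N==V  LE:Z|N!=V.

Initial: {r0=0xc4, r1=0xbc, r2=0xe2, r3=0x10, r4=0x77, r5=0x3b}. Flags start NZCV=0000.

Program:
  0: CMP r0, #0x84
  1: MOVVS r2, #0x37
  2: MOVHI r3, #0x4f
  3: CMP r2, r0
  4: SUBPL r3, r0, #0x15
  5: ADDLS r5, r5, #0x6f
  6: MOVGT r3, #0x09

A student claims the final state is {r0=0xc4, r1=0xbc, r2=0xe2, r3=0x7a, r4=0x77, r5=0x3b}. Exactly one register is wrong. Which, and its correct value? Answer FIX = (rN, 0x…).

0: ✓ CMP  NZCV=0010
1: · MOVVS
2: ✓ MOVHI  r3←0x4f
3: ✓ CMP  NZCV=0010
4: ✓ SUBPL  r3←0xaf
5: · ADDLS
6: ✓ MOVGT  r3←0x09

FIX = (r3, 0x09)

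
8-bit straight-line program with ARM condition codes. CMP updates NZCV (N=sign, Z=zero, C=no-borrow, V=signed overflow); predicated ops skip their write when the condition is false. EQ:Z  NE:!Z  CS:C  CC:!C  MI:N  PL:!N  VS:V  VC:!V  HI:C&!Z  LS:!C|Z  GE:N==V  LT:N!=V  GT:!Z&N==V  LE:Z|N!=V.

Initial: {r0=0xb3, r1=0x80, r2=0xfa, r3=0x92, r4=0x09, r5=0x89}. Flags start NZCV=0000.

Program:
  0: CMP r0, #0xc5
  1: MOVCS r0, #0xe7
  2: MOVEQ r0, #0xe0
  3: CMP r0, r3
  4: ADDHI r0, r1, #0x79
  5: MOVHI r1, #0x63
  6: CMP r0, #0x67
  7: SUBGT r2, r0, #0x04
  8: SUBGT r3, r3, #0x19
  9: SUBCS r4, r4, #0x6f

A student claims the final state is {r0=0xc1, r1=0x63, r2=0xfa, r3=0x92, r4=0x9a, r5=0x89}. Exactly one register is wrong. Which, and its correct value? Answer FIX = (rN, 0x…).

FIX = (r0, 0xf9)

[0] flags=1000 → (cmp)
[1] flags=1000 CS?F → skip
[2] flags=1000 EQ?F → skip
[3] flags=0010 → (cmp)
[4] flags=0010 HI?T → r0=0xf9
[5] flags=0010 HI?T → r1=0x63
[6] flags=1010 → (cmp)
[7] flags=1010 GT?F → skip
[8] flags=1010 GT?F → skip
[9] flags=1010 CS?T → r4=0x9a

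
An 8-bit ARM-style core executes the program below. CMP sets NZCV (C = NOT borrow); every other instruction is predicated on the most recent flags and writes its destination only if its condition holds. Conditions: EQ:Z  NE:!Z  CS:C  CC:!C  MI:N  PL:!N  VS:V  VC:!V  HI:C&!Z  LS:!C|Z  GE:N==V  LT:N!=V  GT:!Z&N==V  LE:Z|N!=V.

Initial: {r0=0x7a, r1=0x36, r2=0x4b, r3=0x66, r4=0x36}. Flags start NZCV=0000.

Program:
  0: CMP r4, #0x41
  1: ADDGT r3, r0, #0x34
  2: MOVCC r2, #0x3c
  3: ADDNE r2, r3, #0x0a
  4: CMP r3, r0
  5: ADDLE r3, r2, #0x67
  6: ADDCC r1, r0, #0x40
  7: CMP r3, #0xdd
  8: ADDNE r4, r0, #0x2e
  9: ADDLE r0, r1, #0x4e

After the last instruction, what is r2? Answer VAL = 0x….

VAL = 0x70

[0] flags=1000 → (cmp)
[1] flags=1000 GT?F → skip
[2] flags=1000 CC?T → r2=0x3c
[3] flags=1000 NE?T → r2=0x70
[4] flags=1000 → (cmp)
[5] flags=1000 LE?T → r3=0xd7
[6] flags=1000 CC?T → r1=0xba
[7] flags=1000 → (cmp)
[8] flags=1000 NE?T → r4=0xa8
[9] flags=1000 LE?T → r0=0x08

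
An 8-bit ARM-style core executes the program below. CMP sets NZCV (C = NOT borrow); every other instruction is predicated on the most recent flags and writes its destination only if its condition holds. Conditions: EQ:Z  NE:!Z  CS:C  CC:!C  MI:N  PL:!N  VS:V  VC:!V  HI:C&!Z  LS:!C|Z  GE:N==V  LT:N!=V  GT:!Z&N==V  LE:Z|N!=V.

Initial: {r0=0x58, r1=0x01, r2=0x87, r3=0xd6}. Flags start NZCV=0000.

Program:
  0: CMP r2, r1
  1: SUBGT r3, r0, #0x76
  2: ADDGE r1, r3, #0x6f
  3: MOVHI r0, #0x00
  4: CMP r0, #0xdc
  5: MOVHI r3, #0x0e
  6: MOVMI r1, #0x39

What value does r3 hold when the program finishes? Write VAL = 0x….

VAL = 0xd6

[0] flags=1010 → (cmp)
[1] flags=1010 GT?F → skip
[2] flags=1010 GE?F → skip
[3] flags=1010 HI?T → r0=0x00
[4] flags=0000 → (cmp)
[5] flags=0000 HI?F → skip
[6] flags=0000 MI?F → skip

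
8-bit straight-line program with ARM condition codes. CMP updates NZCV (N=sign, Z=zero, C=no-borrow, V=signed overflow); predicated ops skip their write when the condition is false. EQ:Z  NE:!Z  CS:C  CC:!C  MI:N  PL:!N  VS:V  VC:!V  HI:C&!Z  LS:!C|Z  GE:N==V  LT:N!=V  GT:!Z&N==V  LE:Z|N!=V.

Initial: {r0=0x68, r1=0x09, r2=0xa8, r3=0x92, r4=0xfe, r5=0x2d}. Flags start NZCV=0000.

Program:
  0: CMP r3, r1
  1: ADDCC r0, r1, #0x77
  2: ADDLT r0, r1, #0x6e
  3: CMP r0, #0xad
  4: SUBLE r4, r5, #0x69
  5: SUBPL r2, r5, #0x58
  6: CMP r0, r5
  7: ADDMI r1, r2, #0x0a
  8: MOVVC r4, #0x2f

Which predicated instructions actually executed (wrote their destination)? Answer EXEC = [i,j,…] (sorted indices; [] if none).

EXEC = [2,8]

0: ✓ CMP  NZCV=1010
1: · ADDCC
2: ✓ ADDLT  r0←0x77
3: ✓ CMP  NZCV=1001
4: · SUBLE
5: · SUBPL
6: ✓ CMP  NZCV=0010
7: · ADDMI
8: ✓ MOVVC  r4←0x2f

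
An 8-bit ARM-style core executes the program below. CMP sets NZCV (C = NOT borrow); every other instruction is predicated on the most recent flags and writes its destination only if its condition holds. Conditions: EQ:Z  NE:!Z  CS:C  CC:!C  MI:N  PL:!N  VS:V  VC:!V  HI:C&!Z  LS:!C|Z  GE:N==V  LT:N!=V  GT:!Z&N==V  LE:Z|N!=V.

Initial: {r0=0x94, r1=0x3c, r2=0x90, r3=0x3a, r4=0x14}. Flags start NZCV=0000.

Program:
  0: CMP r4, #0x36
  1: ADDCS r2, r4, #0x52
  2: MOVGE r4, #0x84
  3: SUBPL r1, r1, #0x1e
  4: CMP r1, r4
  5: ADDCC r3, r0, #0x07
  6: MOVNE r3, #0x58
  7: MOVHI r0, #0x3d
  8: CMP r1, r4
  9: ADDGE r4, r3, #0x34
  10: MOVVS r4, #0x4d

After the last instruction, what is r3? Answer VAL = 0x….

VAL = 0x58

[0] flags=1000 → (cmp)
[1] flags=1000 CS?F → skip
[2] flags=1000 GE?F → skip
[3] flags=1000 PL?F → skip
[4] flags=0010 → (cmp)
[5] flags=0010 CC?F → skip
[6] flags=0010 NE?T → r3=0x58
[7] flags=0010 HI?T → r0=0x3d
[8] flags=0010 → (cmp)
[9] flags=0010 GE?T → r4=0x8c
[10] flags=0010 VS?F → skip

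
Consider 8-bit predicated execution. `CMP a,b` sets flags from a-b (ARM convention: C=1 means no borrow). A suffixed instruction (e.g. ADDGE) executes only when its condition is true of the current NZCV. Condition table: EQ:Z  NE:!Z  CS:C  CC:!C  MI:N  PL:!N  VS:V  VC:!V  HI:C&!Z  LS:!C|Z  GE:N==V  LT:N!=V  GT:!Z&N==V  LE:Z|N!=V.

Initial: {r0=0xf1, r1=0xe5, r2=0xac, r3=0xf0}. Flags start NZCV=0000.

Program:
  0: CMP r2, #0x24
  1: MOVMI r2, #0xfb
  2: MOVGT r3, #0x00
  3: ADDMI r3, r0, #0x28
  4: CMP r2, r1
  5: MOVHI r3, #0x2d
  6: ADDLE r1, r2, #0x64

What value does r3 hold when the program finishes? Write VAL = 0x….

VAL = 0x2d

[0] flags=1010 → (cmp)
[1] flags=1010 MI?T → r2=0xfb
[2] flags=1010 GT?F → skip
[3] flags=1010 MI?T → r3=0x19
[4] flags=0010 → (cmp)
[5] flags=0010 HI?T → r3=0x2d
[6] flags=0010 LE?F → skip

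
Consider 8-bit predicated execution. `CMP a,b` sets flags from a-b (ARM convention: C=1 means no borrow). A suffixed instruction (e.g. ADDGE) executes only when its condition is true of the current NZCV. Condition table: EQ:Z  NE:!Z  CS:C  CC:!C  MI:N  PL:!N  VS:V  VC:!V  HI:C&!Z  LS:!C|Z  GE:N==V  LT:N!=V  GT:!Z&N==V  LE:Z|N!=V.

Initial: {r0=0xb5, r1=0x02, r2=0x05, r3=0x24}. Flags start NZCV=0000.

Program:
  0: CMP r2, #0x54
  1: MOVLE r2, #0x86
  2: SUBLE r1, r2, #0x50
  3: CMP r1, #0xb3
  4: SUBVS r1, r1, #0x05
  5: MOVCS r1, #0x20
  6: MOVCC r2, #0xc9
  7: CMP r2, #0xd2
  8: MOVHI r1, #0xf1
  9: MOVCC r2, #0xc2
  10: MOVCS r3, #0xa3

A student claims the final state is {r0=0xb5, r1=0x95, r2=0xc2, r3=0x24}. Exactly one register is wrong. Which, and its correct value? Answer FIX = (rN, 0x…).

0: ✓ CMP  NZCV=1000
1: ✓ MOVLE  r2←0x86
2: ✓ SUBLE  r1←0x36
3: ✓ CMP  NZCV=1001
4: ✓ SUBVS  r1←0x31
5: · MOVCS
6: ✓ MOVCC  r2←0xc9
7: ✓ CMP  NZCV=1000
8: · MOVHI
9: ✓ MOVCC  r2←0xc2
10: · MOVCS

FIX = (r1, 0x31)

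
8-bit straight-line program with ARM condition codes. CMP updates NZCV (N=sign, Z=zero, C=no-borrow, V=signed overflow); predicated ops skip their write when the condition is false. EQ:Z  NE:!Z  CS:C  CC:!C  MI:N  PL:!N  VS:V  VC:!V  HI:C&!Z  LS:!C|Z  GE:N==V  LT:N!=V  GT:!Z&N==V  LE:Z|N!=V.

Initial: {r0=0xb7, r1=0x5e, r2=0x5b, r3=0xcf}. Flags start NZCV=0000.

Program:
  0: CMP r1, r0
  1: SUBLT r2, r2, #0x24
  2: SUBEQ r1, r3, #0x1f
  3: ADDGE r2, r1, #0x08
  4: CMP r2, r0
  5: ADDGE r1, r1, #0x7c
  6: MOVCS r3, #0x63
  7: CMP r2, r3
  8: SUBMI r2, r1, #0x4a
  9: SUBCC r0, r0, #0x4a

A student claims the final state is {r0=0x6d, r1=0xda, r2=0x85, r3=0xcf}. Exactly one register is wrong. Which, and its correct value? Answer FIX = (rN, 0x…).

FIX = (r2, 0x90)

0: ✓ CMP  NZCV=1001
1: · SUBLT
2: · SUBEQ
3: ✓ ADDGE  r2←0x66
4: ✓ CMP  NZCV=1001
5: ✓ ADDGE  r1←0xda
6: · MOVCS
7: ✓ CMP  NZCV=1001
8: ✓ SUBMI  r2←0x90
9: ✓ SUBCC  r0←0x6d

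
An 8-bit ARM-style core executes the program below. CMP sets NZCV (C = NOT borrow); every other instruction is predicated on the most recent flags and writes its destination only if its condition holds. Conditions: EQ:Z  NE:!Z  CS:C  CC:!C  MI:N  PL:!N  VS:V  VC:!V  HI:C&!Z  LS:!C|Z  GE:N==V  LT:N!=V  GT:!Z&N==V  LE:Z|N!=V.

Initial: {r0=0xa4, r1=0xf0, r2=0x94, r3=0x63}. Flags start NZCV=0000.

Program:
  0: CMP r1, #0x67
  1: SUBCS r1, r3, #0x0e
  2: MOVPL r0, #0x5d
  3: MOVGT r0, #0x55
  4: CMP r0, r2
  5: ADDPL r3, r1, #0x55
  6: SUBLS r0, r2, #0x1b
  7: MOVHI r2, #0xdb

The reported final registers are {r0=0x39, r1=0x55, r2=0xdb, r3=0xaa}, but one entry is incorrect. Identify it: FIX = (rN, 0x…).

[0] flags=1010 → (cmp)
[1] flags=1010 CS?T → r1=0x55
[2] flags=1010 PL?F → skip
[3] flags=1010 GT?F → skip
[4] flags=0010 → (cmp)
[5] flags=0010 PL?T → r3=0xaa
[6] flags=0010 LS?F → skip
[7] flags=0010 HI?T → r2=0xdb

FIX = (r0, 0xa4)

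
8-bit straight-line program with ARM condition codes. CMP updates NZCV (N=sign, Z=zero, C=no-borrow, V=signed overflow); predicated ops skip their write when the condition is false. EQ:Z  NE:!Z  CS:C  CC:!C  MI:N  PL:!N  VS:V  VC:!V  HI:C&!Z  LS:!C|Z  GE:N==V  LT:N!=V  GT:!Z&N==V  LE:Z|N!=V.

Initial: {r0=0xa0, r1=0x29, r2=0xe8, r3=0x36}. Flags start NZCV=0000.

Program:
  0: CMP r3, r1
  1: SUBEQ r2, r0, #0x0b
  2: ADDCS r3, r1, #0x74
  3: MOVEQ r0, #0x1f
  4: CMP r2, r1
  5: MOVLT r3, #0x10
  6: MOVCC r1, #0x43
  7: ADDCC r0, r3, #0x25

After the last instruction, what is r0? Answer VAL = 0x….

0: ✓ CMP  NZCV=0010
1: · SUBEQ
2: ✓ ADDCS  r3←0x9d
3: · MOVEQ
4: ✓ CMP  NZCV=1010
5: ✓ MOVLT  r3←0x10
6: · MOVCC
7: · ADDCC

VAL = 0xa0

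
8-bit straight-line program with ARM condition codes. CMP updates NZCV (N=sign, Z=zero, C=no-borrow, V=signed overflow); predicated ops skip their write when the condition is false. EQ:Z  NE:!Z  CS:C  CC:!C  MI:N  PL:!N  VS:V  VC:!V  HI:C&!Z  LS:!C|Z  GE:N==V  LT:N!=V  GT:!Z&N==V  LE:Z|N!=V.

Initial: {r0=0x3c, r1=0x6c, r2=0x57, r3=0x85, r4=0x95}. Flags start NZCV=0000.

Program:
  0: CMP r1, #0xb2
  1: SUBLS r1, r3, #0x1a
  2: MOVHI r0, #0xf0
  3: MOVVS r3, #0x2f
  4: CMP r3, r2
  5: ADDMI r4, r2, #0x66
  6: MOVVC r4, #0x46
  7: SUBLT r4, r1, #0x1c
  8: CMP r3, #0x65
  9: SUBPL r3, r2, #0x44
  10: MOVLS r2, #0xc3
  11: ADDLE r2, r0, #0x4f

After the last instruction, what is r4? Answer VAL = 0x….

0: ✓ CMP  NZCV=1001
1: ✓ SUBLS  r1←0x6b
2: · MOVHI
3: ✓ MOVVS  r3←0x2f
4: ✓ CMP  NZCV=1000
5: ✓ ADDMI  r4←0xbd
6: ✓ MOVVC  r4←0x46
7: ✓ SUBLT  r4←0x4f
8: ✓ CMP  NZCV=1000
9: · SUBPL
10: ✓ MOVLS  r2←0xc3
11: ✓ ADDLE  r2←0x8b

VAL = 0x4f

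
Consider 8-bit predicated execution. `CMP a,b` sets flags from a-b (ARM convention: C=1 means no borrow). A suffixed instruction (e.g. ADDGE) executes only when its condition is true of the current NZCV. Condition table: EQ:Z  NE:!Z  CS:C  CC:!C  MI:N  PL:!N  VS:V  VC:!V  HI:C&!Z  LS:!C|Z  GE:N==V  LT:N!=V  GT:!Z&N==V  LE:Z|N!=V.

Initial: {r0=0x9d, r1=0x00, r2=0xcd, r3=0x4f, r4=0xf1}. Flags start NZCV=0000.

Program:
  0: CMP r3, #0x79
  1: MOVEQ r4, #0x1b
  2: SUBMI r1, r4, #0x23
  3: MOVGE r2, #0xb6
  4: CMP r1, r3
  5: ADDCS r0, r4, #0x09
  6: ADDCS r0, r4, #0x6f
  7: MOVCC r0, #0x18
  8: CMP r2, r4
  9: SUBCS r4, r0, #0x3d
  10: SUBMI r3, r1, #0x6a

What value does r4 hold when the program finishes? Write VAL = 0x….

0: ✓ CMP  NZCV=1000
1: · MOVEQ
2: ✓ SUBMI  r1←0xce
3: · MOVGE
4: ✓ CMP  NZCV=0011
5: ✓ ADDCS  r0←0xfa
6: ✓ ADDCS  r0←0x60
7: · MOVCC
8: ✓ CMP  NZCV=1000
9: · SUBCS
10: ✓ SUBMI  r3←0x64

VAL = 0xf1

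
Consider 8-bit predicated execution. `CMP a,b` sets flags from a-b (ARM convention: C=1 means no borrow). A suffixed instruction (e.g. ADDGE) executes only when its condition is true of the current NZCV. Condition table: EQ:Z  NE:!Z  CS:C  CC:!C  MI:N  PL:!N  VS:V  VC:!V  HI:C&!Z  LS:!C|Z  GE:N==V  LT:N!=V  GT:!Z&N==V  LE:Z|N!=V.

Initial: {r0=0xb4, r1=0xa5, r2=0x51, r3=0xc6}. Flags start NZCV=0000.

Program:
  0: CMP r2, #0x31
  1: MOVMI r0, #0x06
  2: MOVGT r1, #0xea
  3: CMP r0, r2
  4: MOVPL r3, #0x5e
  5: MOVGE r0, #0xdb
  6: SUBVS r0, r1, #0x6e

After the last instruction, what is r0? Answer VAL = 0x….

VAL = 0x7c

[0] flags=0010 → (cmp)
[1] flags=0010 MI?F → skip
[2] flags=0010 GT?T → r1=0xea
[3] flags=0011 → (cmp)
[4] flags=0011 PL?T → r3=0x5e
[5] flags=0011 GE?F → skip
[6] flags=0011 VS?T → r0=0x7c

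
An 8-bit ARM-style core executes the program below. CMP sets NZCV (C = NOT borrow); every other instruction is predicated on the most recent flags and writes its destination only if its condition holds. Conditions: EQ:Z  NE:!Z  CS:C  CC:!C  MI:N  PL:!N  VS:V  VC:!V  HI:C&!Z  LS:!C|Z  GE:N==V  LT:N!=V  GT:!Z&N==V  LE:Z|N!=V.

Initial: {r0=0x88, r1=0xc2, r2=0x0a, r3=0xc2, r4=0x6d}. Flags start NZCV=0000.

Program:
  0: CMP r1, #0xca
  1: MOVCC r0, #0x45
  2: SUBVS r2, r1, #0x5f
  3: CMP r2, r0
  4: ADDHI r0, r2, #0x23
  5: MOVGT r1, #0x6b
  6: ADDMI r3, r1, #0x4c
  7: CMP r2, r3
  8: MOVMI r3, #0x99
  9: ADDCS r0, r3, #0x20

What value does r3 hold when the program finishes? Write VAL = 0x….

0: ✓ CMP  NZCV=1000
1: ✓ MOVCC  r0←0x45
2: · SUBVS
3: ✓ CMP  NZCV=1000
4: · ADDHI
5: · MOVGT
6: ✓ ADDMI  r3←0x0e
7: ✓ CMP  NZCV=1000
8: ✓ MOVMI  r3←0x99
9: · ADDCS

VAL = 0x99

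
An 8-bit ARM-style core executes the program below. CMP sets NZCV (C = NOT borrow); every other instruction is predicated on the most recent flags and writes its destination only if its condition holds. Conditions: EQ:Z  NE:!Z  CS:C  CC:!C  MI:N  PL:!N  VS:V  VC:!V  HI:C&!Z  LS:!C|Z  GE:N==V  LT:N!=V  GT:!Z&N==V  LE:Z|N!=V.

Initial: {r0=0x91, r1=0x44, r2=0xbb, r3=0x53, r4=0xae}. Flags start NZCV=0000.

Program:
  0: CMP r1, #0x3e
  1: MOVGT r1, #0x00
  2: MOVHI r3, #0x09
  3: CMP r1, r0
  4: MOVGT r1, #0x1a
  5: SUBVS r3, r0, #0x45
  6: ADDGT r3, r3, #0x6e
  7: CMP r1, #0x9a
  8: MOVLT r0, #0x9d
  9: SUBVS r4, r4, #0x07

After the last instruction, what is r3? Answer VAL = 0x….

VAL = 0x77

[0] flags=0010 → (cmp)
[1] flags=0010 GT?T → r1=0x00
[2] flags=0010 HI?T → r3=0x09
[3] flags=0000 → (cmp)
[4] flags=0000 GT?T → r1=0x1a
[5] flags=0000 VS?F → skip
[6] flags=0000 GT?T → r3=0x77
[7] flags=1001 → (cmp)
[8] flags=1001 LT?F → skip
[9] flags=1001 VS?T → r4=0xa7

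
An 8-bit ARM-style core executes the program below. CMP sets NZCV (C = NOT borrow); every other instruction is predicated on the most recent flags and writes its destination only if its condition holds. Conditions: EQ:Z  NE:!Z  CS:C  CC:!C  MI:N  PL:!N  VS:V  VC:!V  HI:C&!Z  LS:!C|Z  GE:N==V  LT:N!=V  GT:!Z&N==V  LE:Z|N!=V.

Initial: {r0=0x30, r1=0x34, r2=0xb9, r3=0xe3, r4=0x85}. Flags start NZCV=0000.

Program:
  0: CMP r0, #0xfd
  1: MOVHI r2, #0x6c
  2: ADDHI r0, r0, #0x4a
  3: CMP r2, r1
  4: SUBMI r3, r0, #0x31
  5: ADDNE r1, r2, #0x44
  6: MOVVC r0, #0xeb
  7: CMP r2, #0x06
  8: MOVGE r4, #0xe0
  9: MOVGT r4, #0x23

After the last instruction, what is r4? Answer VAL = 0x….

0: ✓ CMP  NZCV=0000
1: · MOVHI
2: · ADDHI
3: ✓ CMP  NZCV=1010
4: ✓ SUBMI  r3←0xff
5: ✓ ADDNE  r1←0xfd
6: ✓ MOVVC  r0←0xeb
7: ✓ CMP  NZCV=1010
8: · MOVGE
9: · MOVGT

VAL = 0x85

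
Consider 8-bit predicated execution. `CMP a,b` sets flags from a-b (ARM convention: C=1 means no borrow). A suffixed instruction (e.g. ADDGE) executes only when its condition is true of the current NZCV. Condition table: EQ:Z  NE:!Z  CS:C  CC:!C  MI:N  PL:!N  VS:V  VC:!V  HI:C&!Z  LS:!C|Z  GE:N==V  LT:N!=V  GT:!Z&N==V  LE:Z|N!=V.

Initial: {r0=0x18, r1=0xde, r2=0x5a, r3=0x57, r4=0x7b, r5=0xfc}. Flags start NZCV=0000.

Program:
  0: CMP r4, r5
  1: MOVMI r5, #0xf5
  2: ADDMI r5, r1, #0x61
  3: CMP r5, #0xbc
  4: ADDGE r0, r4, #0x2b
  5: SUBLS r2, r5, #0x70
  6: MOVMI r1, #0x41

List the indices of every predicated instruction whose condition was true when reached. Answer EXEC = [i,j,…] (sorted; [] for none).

EXEC = [4]

0: ✓ CMP  NZCV=0000
1: · MOVMI
2: · ADDMI
3: ✓ CMP  NZCV=0010
4: ✓ ADDGE  r0←0xa6
5: · SUBLS
6: · MOVMI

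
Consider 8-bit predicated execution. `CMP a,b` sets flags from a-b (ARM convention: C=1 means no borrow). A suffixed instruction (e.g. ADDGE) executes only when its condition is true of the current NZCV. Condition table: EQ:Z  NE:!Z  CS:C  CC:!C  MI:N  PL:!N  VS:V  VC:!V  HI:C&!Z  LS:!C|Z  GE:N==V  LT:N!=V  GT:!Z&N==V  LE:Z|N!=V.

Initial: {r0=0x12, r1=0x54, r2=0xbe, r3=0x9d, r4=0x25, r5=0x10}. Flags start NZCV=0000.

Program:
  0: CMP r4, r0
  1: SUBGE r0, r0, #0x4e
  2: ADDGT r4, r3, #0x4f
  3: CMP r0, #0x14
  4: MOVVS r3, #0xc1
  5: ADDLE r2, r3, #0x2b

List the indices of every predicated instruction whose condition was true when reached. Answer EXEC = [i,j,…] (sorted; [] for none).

0: ✓ CMP  NZCV=0010
1: ✓ SUBGE  r0←0xc4
2: ✓ ADDGT  r4←0xec
3: ✓ CMP  NZCV=1010
4: · MOVVS
5: ✓ ADDLE  r2←0xc8

EXEC = [1,2,5]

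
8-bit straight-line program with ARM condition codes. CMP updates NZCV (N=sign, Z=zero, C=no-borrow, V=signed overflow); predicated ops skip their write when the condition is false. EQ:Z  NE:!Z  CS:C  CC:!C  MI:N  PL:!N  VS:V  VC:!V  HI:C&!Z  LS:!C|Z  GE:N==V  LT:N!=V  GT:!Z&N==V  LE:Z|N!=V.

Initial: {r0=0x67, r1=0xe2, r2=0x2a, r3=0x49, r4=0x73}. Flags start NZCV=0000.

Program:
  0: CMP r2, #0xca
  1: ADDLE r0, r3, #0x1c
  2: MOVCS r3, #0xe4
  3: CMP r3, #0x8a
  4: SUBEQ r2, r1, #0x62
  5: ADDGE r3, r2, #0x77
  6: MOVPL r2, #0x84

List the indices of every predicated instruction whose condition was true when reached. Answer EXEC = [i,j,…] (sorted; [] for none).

EXEC = [5]

[0] flags=0000 → (cmp)
[1] flags=0000 LE?F → skip
[2] flags=0000 CS?F → skip
[3] flags=1001 → (cmp)
[4] flags=1001 EQ?F → skip
[5] flags=1001 GE?T → r3=0xa1
[6] flags=1001 PL?F → skip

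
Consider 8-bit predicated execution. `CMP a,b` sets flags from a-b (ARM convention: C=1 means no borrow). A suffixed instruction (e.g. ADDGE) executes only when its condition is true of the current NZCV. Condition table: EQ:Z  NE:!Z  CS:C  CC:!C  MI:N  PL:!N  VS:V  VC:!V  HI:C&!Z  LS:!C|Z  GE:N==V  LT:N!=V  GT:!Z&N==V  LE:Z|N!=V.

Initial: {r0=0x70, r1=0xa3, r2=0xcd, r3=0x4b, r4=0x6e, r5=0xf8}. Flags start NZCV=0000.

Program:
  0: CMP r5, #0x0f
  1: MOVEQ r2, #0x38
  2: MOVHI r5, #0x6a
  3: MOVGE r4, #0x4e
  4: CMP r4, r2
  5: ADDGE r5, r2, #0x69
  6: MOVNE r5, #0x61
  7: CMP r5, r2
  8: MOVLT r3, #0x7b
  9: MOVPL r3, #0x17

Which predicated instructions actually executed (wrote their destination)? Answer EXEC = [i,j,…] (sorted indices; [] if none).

[0] flags=1010 → (cmp)
[1] flags=1010 EQ?F → skip
[2] flags=1010 HI?T → r5=0x6a
[3] flags=1010 GE?F → skip
[4] flags=1001 → (cmp)
[5] flags=1001 GE?T → r5=0x36
[6] flags=1001 NE?T → r5=0x61
[7] flags=1001 → (cmp)
[8] flags=1001 LT?F → skip
[9] flags=1001 PL?F → skip

EXEC = [2,5,6]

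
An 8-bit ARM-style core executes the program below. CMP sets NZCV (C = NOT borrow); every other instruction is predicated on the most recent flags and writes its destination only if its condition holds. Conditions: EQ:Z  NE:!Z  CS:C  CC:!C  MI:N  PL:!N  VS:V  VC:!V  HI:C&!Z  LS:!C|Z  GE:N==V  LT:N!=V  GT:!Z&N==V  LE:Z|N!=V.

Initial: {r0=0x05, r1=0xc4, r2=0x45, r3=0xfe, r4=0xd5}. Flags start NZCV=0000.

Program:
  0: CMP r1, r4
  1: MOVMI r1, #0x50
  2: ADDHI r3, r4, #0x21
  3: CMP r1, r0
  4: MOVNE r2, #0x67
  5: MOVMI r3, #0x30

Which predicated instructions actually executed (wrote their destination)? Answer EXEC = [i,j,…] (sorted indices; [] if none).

0: ✓ CMP  NZCV=1000
1: ✓ MOVMI  r1←0x50
2: · ADDHI
3: ✓ CMP  NZCV=0010
4: ✓ MOVNE  r2←0x67
5: · MOVMI

EXEC = [1,4]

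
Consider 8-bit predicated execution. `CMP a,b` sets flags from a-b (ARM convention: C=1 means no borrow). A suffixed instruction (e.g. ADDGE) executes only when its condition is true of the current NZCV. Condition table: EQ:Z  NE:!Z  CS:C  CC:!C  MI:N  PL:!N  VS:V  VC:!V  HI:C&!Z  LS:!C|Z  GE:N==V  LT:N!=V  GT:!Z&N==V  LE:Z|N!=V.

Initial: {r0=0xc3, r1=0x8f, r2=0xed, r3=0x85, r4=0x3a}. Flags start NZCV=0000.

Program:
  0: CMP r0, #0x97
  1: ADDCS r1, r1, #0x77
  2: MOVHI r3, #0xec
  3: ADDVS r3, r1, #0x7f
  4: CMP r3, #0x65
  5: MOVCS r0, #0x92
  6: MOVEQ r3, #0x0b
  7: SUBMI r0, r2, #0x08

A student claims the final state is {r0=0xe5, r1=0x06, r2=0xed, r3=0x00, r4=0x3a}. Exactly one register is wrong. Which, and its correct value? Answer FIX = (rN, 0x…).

0: ✓ CMP  NZCV=0010
1: ✓ ADDCS  r1←0x06
2: ✓ MOVHI  r3←0xec
3: · ADDVS
4: ✓ CMP  NZCV=1010
5: ✓ MOVCS  r0←0x92
6: · MOVEQ
7: ✓ SUBMI  r0←0xe5

FIX = (r3, 0xec)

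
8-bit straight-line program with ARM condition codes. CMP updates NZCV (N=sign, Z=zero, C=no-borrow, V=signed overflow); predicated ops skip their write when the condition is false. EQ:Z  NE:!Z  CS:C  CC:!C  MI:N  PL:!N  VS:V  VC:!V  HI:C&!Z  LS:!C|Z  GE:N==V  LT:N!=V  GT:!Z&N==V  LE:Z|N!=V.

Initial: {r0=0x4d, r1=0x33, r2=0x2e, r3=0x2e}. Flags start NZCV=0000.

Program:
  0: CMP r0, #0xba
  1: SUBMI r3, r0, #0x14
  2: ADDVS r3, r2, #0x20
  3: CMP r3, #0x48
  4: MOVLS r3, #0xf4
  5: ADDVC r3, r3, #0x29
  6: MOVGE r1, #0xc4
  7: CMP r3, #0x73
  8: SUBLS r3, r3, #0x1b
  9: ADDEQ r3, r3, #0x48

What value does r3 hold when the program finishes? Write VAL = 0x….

VAL = 0x77

0: ✓ CMP  NZCV=1001
1: ✓ SUBMI  r3←0x39
2: ✓ ADDVS  r3←0x4e
3: ✓ CMP  NZCV=0010
4: · MOVLS
5: ✓ ADDVC  r3←0x77
6: ✓ MOVGE  r1←0xc4
7: ✓ CMP  NZCV=0010
8: · SUBLS
9: · ADDEQ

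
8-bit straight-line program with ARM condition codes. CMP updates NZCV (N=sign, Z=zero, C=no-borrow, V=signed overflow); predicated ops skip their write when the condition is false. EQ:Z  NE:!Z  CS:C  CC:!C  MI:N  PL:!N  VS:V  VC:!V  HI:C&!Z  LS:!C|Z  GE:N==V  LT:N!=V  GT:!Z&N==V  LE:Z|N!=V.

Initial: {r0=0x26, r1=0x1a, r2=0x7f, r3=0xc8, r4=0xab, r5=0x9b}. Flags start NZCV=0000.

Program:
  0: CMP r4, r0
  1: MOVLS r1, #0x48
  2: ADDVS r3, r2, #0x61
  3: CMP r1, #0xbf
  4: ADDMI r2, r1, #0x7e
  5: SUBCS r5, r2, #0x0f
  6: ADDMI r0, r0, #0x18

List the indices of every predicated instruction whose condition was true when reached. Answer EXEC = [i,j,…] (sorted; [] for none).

EXEC = []

0: ✓ CMP  NZCV=1010
1: · MOVLS
2: · ADDVS
3: ✓ CMP  NZCV=0000
4: · ADDMI
5: · SUBCS
6: · ADDMI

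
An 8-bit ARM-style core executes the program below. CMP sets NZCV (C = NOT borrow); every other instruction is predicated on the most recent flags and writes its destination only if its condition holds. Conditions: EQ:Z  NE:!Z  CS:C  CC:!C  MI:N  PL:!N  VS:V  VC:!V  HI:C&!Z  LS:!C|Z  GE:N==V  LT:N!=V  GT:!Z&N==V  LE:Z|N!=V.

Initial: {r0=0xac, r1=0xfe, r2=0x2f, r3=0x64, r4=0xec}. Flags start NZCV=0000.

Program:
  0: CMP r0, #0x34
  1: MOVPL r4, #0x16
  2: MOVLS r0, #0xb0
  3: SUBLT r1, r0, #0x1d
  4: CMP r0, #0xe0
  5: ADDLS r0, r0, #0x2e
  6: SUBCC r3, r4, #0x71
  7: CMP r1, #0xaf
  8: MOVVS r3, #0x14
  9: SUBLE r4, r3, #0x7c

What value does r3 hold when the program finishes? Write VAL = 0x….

0: ✓ CMP  NZCV=0011
1: ✓ MOVPL  r4←0x16
2: · MOVLS
3: ✓ SUBLT  r1←0x8f
4: ✓ CMP  NZCV=1000
5: ✓ ADDLS  r0←0xda
6: ✓ SUBCC  r3←0xa5
7: ✓ CMP  NZCV=1000
8: · MOVVS
9: ✓ SUBLE  r4←0x29

VAL = 0xa5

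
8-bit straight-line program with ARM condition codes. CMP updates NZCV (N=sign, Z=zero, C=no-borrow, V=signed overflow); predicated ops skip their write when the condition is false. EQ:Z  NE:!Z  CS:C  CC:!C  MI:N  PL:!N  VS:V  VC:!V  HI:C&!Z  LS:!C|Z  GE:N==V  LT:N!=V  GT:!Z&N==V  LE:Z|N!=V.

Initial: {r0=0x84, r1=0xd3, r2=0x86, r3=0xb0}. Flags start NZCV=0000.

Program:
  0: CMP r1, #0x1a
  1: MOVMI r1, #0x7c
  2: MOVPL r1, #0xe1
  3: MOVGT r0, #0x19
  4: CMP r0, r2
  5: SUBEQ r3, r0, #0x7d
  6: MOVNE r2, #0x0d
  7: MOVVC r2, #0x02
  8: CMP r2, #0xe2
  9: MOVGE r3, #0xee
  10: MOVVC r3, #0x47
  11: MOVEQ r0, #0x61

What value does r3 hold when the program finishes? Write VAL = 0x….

[0] flags=1010 → (cmp)
[1] flags=1010 MI?T → r1=0x7c
[2] flags=1010 PL?F → skip
[3] flags=1010 GT?F → skip
[4] flags=1000 → (cmp)
[5] flags=1000 EQ?F → skip
[6] flags=1000 NE?T → r2=0x0d
[7] flags=1000 VC?T → r2=0x02
[8] flags=0000 → (cmp)
[9] flags=0000 GE?T → r3=0xee
[10] flags=0000 VC?T → r3=0x47
[11] flags=0000 EQ?F → skip

VAL = 0x47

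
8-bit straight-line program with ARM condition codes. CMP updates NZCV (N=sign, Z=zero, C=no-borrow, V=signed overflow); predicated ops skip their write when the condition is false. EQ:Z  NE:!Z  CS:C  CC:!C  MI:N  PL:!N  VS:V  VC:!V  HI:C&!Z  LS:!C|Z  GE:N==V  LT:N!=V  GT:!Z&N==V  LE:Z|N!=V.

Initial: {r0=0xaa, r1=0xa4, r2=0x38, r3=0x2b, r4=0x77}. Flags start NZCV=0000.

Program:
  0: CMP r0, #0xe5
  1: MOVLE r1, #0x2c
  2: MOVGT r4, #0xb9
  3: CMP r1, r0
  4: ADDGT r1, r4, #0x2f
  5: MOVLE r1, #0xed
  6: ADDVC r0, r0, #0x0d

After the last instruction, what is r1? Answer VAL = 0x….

VAL = 0xa6

[0] flags=1000 → (cmp)
[1] flags=1000 LE?T → r1=0x2c
[2] flags=1000 GT?F → skip
[3] flags=1001 → (cmp)
[4] flags=1001 GT?T → r1=0xa6
[5] flags=1001 LE?F → skip
[6] flags=1001 VC?F → skip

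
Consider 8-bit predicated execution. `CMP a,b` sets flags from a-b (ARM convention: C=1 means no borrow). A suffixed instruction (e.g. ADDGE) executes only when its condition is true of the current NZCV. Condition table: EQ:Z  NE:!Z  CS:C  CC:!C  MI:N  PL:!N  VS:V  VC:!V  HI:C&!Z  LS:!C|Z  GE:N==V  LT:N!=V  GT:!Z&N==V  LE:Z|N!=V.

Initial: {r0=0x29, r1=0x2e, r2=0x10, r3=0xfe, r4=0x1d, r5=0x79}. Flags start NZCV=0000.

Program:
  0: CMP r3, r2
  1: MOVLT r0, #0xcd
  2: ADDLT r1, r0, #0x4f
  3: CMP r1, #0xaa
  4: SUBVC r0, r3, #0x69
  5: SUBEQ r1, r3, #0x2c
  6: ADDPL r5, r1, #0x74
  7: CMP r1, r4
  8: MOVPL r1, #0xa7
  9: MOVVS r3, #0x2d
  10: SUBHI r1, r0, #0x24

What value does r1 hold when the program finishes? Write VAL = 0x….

VAL = 0x1c

0: ✓ CMP  NZCV=1010
1: ✓ MOVLT  r0←0xcd
2: ✓ ADDLT  r1←0x1c
3: ✓ CMP  NZCV=0000
4: ✓ SUBVC  r0←0x95
5: · SUBEQ
6: ✓ ADDPL  r5←0x90
7: ✓ CMP  NZCV=1000
8: · MOVPL
9: · MOVVS
10: · SUBHI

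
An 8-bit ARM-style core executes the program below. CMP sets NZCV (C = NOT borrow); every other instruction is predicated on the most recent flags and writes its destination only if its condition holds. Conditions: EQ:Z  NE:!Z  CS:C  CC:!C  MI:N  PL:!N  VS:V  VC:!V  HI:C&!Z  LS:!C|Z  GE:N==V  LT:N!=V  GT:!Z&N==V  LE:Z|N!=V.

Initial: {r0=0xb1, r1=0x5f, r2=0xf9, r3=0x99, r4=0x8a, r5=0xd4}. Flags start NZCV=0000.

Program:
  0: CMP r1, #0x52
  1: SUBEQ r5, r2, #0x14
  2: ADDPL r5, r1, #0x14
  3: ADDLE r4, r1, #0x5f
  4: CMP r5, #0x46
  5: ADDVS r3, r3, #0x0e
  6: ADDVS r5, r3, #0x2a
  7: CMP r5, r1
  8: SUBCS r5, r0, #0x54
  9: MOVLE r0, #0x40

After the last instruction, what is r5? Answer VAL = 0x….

VAL = 0x5d

0: ✓ CMP  NZCV=0010
1: · SUBEQ
2: ✓ ADDPL  r5←0x73
3: · ADDLE
4: ✓ CMP  NZCV=0010
5: · ADDVS
6: · ADDVS
7: ✓ CMP  NZCV=0010
8: ✓ SUBCS  r5←0x5d
9: · MOVLE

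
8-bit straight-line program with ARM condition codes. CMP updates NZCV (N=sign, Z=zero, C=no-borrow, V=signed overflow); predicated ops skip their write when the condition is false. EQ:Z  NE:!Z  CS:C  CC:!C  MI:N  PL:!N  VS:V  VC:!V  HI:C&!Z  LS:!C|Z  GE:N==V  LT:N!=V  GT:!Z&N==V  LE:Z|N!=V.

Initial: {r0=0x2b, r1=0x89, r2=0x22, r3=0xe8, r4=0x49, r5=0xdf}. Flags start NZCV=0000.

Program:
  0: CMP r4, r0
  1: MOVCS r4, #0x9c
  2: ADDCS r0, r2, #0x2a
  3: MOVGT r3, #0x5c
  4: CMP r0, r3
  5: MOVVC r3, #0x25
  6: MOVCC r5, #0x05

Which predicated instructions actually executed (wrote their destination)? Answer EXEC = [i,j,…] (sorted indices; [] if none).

EXEC = [1,2,3,5,6]

0: ✓ CMP  NZCV=0010
1: ✓ MOVCS  r4←0x9c
2: ✓ ADDCS  r0←0x4c
3: ✓ MOVGT  r3←0x5c
4: ✓ CMP  NZCV=1000
5: ✓ MOVVC  r3←0x25
6: ✓ MOVCC  r5←0x05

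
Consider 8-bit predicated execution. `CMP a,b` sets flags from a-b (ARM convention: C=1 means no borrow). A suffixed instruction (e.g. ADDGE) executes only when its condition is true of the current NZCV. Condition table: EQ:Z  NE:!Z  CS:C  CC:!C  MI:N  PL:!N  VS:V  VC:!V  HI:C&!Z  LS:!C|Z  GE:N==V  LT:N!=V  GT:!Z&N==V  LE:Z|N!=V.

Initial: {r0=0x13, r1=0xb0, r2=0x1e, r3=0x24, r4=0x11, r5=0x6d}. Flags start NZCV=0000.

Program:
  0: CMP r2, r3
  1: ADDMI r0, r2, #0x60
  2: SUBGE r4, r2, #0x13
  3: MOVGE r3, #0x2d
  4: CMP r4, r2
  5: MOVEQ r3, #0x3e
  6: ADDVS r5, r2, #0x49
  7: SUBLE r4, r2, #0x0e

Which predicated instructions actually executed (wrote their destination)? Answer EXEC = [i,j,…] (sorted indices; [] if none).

0: ✓ CMP  NZCV=1000
1: ✓ ADDMI  r0←0x7e
2: · SUBGE
3: · MOVGE
4: ✓ CMP  NZCV=1000
5: · MOVEQ
6: · ADDVS
7: ✓ SUBLE  r4←0x10

EXEC = [1,7]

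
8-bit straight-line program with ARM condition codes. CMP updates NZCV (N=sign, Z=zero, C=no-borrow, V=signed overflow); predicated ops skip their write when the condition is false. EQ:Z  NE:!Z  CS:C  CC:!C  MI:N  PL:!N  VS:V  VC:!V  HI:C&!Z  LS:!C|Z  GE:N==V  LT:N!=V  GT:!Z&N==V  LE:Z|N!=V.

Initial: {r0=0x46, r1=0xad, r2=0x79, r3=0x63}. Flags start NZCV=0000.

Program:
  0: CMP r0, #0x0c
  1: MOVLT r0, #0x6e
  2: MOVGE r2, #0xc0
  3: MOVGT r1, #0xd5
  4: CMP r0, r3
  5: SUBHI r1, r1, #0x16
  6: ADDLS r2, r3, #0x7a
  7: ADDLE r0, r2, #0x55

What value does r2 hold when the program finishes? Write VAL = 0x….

0: ✓ CMP  NZCV=0010
1: · MOVLT
2: ✓ MOVGE  r2←0xc0
3: ✓ MOVGT  r1←0xd5
4: ✓ CMP  NZCV=1000
5: · SUBHI
6: ✓ ADDLS  r2←0xdd
7: ✓ ADDLE  r0←0x32

VAL = 0xdd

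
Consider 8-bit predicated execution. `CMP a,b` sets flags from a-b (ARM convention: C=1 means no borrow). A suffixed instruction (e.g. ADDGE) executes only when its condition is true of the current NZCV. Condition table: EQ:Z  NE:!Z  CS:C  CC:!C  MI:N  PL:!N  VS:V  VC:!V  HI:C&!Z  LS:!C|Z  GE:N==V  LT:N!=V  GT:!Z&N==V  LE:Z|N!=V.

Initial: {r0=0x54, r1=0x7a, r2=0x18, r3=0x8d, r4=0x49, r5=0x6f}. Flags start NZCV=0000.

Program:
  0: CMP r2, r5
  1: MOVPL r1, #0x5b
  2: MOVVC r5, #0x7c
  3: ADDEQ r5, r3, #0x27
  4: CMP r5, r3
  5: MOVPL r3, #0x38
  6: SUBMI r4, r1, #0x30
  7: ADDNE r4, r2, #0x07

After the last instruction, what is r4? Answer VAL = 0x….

VAL = 0x1f

0: ✓ CMP  NZCV=1000
1: · MOVPL
2: ✓ MOVVC  r5←0x7c
3: · ADDEQ
4: ✓ CMP  NZCV=1001
5: · MOVPL
6: ✓ SUBMI  r4←0x4a
7: ✓ ADDNE  r4←0x1f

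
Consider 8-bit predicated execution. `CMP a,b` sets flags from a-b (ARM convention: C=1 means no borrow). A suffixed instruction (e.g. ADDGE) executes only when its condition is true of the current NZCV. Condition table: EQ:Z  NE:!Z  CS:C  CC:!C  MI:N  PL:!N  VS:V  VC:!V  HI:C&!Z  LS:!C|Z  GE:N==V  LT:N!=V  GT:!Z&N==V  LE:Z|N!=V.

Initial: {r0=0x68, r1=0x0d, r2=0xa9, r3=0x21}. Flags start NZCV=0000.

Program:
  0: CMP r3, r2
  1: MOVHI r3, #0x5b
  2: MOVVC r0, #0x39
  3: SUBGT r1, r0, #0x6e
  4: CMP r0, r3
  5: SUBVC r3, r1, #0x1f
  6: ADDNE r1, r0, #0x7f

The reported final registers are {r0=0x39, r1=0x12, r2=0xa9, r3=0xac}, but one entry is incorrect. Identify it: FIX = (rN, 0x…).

FIX = (r1, 0xb8)

[0] flags=0000 → (cmp)
[1] flags=0000 HI?F → skip
[2] flags=0000 VC?T → r0=0x39
[3] flags=0000 GT?T → r1=0xcb
[4] flags=0010 → (cmp)
[5] flags=0010 VC?T → r3=0xac
[6] flags=0010 NE?T → r1=0xb8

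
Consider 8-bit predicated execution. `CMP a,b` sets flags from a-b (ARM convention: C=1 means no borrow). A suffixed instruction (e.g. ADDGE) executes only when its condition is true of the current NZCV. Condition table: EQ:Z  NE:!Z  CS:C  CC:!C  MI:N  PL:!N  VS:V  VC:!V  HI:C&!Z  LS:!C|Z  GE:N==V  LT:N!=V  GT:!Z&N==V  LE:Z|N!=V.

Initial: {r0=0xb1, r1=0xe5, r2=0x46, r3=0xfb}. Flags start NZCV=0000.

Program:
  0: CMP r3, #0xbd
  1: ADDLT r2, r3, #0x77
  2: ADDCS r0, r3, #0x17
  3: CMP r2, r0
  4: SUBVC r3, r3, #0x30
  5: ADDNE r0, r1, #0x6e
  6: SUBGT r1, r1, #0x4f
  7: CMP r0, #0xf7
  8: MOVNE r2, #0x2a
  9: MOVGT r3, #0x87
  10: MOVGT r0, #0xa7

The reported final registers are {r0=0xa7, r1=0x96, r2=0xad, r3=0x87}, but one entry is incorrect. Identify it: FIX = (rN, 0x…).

0: ✓ CMP  NZCV=0010
1: · ADDLT
2: ✓ ADDCS  r0←0x12
3: ✓ CMP  NZCV=0010
4: ✓ SUBVC  r3←0xcb
5: ✓ ADDNE  r0←0x53
6: ✓ SUBGT  r1←0x96
7: ✓ CMP  NZCV=0000
8: ✓ MOVNE  r2←0x2a
9: ✓ MOVGT  r3←0x87
10: ✓ MOVGT  r0←0xa7

FIX = (r2, 0x2a)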